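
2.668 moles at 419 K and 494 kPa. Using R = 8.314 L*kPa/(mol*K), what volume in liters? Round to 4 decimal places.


PV = nRT, solve for V = nRT / P.
nRT = 2.668 * 8.314 * 419 = 9294.1541
V = 9294.1541 / 494
V = 18.81407713 L, rounded to 4 dp:

18.8141 L


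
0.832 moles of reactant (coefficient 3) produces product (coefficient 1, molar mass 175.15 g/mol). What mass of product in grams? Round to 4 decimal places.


Use the coefficient ratio to convert reactant moles to product moles, then multiply by the product's molar mass.
moles_P = moles_R * (coeff_P / coeff_R) = 0.832 * (1/3) = 0.277333
mass_P = moles_P * M_P = 0.277333 * 175.15
mass_P = 48.57487495 g, rounded to 4 dp:

48.5749 g


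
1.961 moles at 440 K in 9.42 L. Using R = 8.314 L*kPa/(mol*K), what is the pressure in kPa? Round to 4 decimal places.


PV = nRT, solve for P = nRT / V.
nRT = 1.961 * 8.314 * 440 = 7173.6518
P = 7173.6518 / 9.42
P = 761.53416136 kPa, rounded to 4 dp:

761.5342 kPa


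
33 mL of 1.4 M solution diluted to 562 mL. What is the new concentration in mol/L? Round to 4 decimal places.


Dilution: M1*V1 = M2*V2, solve for M2.
M2 = M1*V1 / V2
M2 = 1.4 * 33 / 562
M2 = 46.2 / 562
M2 = 0.08220641 mol/L, rounded to 4 dp:

0.0822 mol/L


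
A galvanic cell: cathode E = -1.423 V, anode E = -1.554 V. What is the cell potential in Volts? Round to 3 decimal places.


Standard cell potential: E_cell = E_cathode - E_anode.
E_cell = -1.423 - (-1.554)
E_cell = 0.131 V, rounded to 3 dp:

0.131 V


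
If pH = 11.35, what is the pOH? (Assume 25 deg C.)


At 25 deg C, pH + pOH = 14.
pOH = 14 - pH = 14 - 11.35
pOH = 2.65:

2.65


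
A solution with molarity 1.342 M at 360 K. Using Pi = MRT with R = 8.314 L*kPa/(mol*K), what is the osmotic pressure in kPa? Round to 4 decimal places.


Osmotic pressure (van't Hoff): Pi = M*R*T.
RT = 8.314 * 360 = 2993.04
Pi = 1.342 * 2993.04
Pi = 4016.65968 kPa, rounded to 4 dp:

4016.6597 kPa


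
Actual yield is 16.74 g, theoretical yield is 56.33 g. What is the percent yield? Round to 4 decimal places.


% yield = 100 * actual / theoretical
% yield = 100 * 16.74 / 56.33
% yield = 29.71773478 %, rounded to 4 dp:

29.7177 %


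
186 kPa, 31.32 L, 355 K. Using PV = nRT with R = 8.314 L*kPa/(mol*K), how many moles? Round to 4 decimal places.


PV = nRT, solve for n = PV / (RT).
PV = 186 * 31.32 = 5825.52
RT = 8.314 * 355 = 2951.47
n = 5825.52 / 2951.47
n = 1.973769 mol, rounded to 4 dp:

1.9738 mol


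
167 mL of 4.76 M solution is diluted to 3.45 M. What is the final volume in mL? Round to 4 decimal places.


Dilution: M1*V1 = M2*V2, solve for V2.
V2 = M1*V1 / M2
V2 = 4.76 * 167 / 3.45
V2 = 794.92 / 3.45
V2 = 230.4115942 mL, rounded to 4 dp:

230.4116 mL


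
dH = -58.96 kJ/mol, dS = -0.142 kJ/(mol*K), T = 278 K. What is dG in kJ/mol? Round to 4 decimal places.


Gibbs: dG = dH - T*dS (consistent units, dS already in kJ/(mol*K)).
T*dS = 278 * -0.142 = -39.476
dG = -58.96 - (-39.476)
dG = -19.484 kJ/mol, rounded to 4 dp:

-19.4840 kJ/mol


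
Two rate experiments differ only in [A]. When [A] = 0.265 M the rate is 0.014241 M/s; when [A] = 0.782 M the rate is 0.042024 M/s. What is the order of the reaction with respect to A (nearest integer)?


Rate is proportional to [A]^n, so rate2/rate1 = ([A]2/[A]1)^n. Take logs to solve for n.
rate2/rate1 = 0.042024 / 0.014241 = 2.9509
[A]2/[A]1 = 0.782 / 0.265 = 2.9509
n = ln(2.9509) / ln(2.9509) = 1.0
Nearest integer order:

1


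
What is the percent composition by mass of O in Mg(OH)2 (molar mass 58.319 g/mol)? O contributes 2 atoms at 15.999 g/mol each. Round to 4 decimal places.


pct = 100 * (n_elem * M_elem) / M_total
mass_contribution = 2 * 15.999 = 31.998 g/mol
pct = 100 * 31.998 / 58.319
pct = 54.86719594 %, rounded to 4 dp:

54.8672 %


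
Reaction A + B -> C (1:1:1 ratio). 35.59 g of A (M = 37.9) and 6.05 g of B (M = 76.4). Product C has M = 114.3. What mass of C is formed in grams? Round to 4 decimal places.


Find moles of each reactant; the smaller value is the limiting reagent in a 1:1:1 reaction, so moles_C equals moles of the limiter.
n_A = mass_A / M_A = 35.59 / 37.9 = 0.93905 mol
n_B = mass_B / M_B = 6.05 / 76.4 = 0.079188 mol
Limiting reagent: B (smaller), n_limiting = 0.079188 mol
mass_C = n_limiting * M_C = 0.079188 * 114.3
mass_C = 9.0511884 g, rounded to 4 dp:

9.0512 g


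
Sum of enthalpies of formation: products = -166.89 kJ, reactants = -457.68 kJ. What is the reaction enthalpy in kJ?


dH_rxn = sum(dH_f products) - sum(dH_f reactants)
dH_rxn = -166.89 - (-457.68)
dH_rxn = 290.79 kJ:

290.79 kJ


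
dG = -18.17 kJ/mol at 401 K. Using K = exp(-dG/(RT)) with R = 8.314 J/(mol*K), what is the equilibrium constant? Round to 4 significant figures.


dG is in kJ/mol; multiply by 1000 to match R in J/(mol*K).
RT = 8.314 * 401 = 3333.914 J/mol
exponent = -dG*1000 / (RT) = -(-18.17*1000) / 3333.914 = 5.4500506
K = exp(5.4500506)
K = 232.76994, rounded to 4 significant figures:

232.8


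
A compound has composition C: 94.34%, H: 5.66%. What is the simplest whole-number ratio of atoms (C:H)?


Assume 100 g of compound, divide each mass% by atomic mass to get moles, then normalize by the smallest to get a raw atom ratio.
Moles per 100 g: C: 94.34/12.011 = 7.8545, H: 5.66/1.008 = 5.6151
Raw ratio (divide by min = 5.6151): C: 1.399, H: 1.0
Multiply by 5 to clear fractions: C: 6.994 ~= 7, H: 5.0 ~= 5
Reduce by GCD to get the simplest whole-number ratio:

7:5


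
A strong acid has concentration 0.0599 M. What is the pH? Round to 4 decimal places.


A strong acid dissociates completely, so [H+] equals the given concentration.
pH = -log10([H+]) = -log10(0.0599)
pH = 1.22257318, rounded to 4 dp:

1.2226


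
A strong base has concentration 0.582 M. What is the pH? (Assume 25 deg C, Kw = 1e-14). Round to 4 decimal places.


A strong base dissociates completely, so [OH-] equals the given concentration.
pOH = -log10([OH-]) = -log10(0.582) = 0.235077
pH = 14 - pOH = 14 - 0.235077
pH = 13.764923, rounded to 4 dp:

13.7649


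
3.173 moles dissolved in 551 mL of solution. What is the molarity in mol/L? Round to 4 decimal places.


Convert volume to liters: V_L = V_mL / 1000.
V_L = 551 / 1000 = 0.551 L
M = n / V_L = 3.173 / 0.551
M = 5.75862069 mol/L, rounded to 4 dp:

5.7586 mol/L


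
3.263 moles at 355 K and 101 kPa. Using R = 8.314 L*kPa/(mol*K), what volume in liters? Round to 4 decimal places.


PV = nRT, solve for V = nRT / P.
nRT = 3.263 * 8.314 * 355 = 9630.6466
V = 9630.6466 / 101
V = 95.35293663 L, rounded to 4 dp:

95.3529 L


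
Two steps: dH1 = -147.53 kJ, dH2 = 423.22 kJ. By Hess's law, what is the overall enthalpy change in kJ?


Hess's law: enthalpy is a state function, so add the step enthalpies.
dH_total = dH1 + dH2 = -147.53 + (423.22)
dH_total = 275.69 kJ:

275.69 kJ


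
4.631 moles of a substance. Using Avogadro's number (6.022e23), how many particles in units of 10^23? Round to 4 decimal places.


N = n * NA, then divide by 1e23 for the requested units.
N / 1e23 = n * 6.022
N / 1e23 = 4.631 * 6.022
N / 1e23 = 27.887882, rounded to 4 dp:

27.8879


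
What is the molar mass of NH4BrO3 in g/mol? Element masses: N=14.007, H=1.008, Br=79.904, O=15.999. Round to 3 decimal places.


M = sum(count * atomic_mass) over atoms.
M = 1*14.007 + 4*1.008 + 1*79.904 + 3*15.999
M = 14.007 + 4.032 + 79.904 + 47.997
M = 145.94 g/mol, rounded to 3 dp:

145.940 g/mol


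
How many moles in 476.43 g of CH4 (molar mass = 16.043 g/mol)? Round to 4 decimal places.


n = mass / M
n = 476.43 / 16.043
n = 29.69706414 mol, rounded to 4 dp:

29.6971 mol


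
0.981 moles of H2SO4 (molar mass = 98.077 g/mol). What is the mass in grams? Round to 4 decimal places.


mass = n * M
mass = 0.981 * 98.077
mass = 96.213537 g, rounded to 4 dp:

96.2135 g


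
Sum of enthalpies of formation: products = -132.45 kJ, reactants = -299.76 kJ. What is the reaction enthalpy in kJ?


dH_rxn = sum(dH_f products) - sum(dH_f reactants)
dH_rxn = -132.45 - (-299.76)
dH_rxn = 167.31 kJ:

167.31 kJ


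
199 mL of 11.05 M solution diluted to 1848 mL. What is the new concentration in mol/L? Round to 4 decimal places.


Dilution: M1*V1 = M2*V2, solve for M2.
M2 = M1*V1 / V2
M2 = 11.05 * 199 / 1848
M2 = 2198.95 / 1848
M2 = 1.18990801 mol/L, rounded to 4 dp:

1.1899 mol/L


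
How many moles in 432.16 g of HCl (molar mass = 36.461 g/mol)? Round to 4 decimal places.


n = mass / M
n = 432.16 / 36.461
n = 11.85266449 mol, rounded to 4 dp:

11.8527 mol


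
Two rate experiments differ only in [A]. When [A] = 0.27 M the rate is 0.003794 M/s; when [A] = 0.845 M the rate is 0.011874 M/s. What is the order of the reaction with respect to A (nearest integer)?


Rate is proportional to [A]^n, so rate2/rate1 = ([A]2/[A]1)^n. Take logs to solve for n.
rate2/rate1 = 0.011874 / 0.003794 = 3.1297
[A]2/[A]1 = 0.845 / 0.27 = 3.1296
n = ln(3.1297) / ln(3.1296) = 1.0
Nearest integer order:

1


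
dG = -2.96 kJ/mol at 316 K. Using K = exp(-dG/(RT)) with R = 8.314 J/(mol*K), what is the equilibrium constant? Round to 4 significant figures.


dG is in kJ/mol; multiply by 1000 to match R in J/(mol*K).
RT = 8.314 * 316 = 2627.224 J/mol
exponent = -dG*1000 / (RT) = -(-2.96*1000) / 2627.224 = 1.12666449
K = exp(1.12666449)
K = 3.0853481, rounded to 4 significant figures:

3.085


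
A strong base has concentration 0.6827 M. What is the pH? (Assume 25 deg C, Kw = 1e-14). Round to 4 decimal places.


A strong base dissociates completely, so [OH-] equals the given concentration.
pOH = -log10([OH-]) = -log10(0.6827) = 0.16577
pH = 14 - pOH = 14 - 0.16577
pH = 13.83423, rounded to 4 dp:

13.8342


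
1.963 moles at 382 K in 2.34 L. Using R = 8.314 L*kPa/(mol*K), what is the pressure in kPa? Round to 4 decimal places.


PV = nRT, solve for P = nRT / V.
nRT = 1.963 * 8.314 * 382 = 6234.3859
P = 6234.3859 / 2.34
P = 2664.26747863 kPa, rounded to 4 dp:

2664.2675 kPa


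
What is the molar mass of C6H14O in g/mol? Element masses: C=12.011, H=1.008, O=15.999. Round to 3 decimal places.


M = sum(count * atomic_mass) over atoms.
M = 6*12.011 + 14*1.008 + 1*15.999
M = 72.066 + 14.112 + 15.999
M = 102.177 g/mol, rounded to 3 dp:

102.177 g/mol


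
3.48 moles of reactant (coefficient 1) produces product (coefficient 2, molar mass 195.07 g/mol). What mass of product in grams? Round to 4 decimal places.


Use the coefficient ratio to convert reactant moles to product moles, then multiply by the product's molar mass.
moles_P = moles_R * (coeff_P / coeff_R) = 3.48 * (2/1) = 6.96
mass_P = moles_P * M_P = 6.96 * 195.07
mass_P = 1357.6872 g, rounded to 4 dp:

1357.6872 g


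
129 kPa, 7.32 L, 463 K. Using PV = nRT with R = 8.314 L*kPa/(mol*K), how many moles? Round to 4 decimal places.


PV = nRT, solve for n = PV / (RT).
PV = 129 * 7.32 = 944.28
RT = 8.314 * 463 = 3849.382
n = 944.28 / 3849.382
n = 0.24530691 mol, rounded to 4 dp:

0.2453 mol


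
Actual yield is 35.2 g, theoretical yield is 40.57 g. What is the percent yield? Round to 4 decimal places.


% yield = 100 * actual / theoretical
% yield = 100 * 35.2 / 40.57
% yield = 86.76361844 %, rounded to 4 dp:

86.7636 %


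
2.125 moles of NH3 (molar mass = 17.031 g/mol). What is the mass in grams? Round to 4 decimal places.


mass = n * M
mass = 2.125 * 17.031
mass = 36.190875 g, rounded to 4 dp:

36.1909 g


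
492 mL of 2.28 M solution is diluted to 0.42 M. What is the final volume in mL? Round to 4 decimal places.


Dilution: M1*V1 = M2*V2, solve for V2.
V2 = M1*V1 / M2
V2 = 2.28 * 492 / 0.42
V2 = 1121.76 / 0.42
V2 = 2670.85714286 mL, rounded to 4 dp:

2670.8571 mL


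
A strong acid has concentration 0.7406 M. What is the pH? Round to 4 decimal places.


A strong acid dissociates completely, so [H+] equals the given concentration.
pH = -log10([H+]) = -log10(0.7406)
pH = 0.13041629, rounded to 4 dp:

0.1304


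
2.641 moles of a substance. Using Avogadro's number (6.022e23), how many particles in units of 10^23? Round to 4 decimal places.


N = n * NA, then divide by 1e23 for the requested units.
N / 1e23 = n * 6.022
N / 1e23 = 2.641 * 6.022
N / 1e23 = 15.904102, rounded to 4 dp:

15.9041


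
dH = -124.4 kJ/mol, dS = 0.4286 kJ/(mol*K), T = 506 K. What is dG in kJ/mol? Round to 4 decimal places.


Gibbs: dG = dH - T*dS (consistent units, dS already in kJ/(mol*K)).
T*dS = 506 * 0.4286 = 216.8716
dG = -124.4 - (216.8716)
dG = -341.2716 kJ/mol, rounded to 4 dp:

-341.2716 kJ/mol


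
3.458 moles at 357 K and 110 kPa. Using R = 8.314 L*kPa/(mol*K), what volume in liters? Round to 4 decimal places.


PV = nRT, solve for V = nRT / P.
nRT = 3.458 * 8.314 * 357 = 10263.6829
V = 10263.6829 / 110
V = 93.30620818 L, rounded to 4 dp:

93.3062 L


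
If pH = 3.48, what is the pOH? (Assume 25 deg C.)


At 25 deg C, pH + pOH = 14.
pOH = 14 - pH = 14 - 3.48
pOH = 10.52:

10.52


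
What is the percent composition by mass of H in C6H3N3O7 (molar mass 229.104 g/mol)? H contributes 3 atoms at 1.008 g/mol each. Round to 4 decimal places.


pct = 100 * (n_elem * M_elem) / M_total
mass_contribution = 3 * 1.008 = 3.024 g/mol
pct = 100 * 3.024 / 229.104
pct = 1.31992458 %, rounded to 4 dp:

1.3199 %


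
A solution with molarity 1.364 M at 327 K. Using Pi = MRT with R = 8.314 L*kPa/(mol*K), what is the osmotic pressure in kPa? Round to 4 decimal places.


Osmotic pressure (van't Hoff): Pi = M*R*T.
RT = 8.314 * 327 = 2718.678
Pi = 1.364 * 2718.678
Pi = 3708.276792 kPa, rounded to 4 dp:

3708.2768 kPa


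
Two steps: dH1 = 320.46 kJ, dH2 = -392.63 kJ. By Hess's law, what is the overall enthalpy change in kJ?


Hess's law: enthalpy is a state function, so add the step enthalpies.
dH_total = dH1 + dH2 = 320.46 + (-392.63)
dH_total = -72.17 kJ:

-72.17 kJ


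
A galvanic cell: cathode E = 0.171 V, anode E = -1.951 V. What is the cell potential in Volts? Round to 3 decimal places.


Standard cell potential: E_cell = E_cathode - E_anode.
E_cell = 0.171 - (-1.951)
E_cell = 2.122 V, rounded to 3 dp:

2.122 V


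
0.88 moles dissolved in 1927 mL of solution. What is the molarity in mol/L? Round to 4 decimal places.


Convert volume to liters: V_L = V_mL / 1000.
V_L = 1927 / 1000 = 1.927 L
M = n / V_L = 0.88 / 1.927
M = 0.4566684 mol/L, rounded to 4 dp:

0.4567 mol/L


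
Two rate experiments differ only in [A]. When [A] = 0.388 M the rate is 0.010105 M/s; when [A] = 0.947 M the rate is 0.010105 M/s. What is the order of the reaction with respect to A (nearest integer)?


Rate is proportional to [A]^n, so rate2/rate1 = ([A]2/[A]1)^n. Take logs to solve for n.
rate2/rate1 = 0.010105 / 0.010105 = 1.0
[A]2/[A]1 = 0.947 / 0.388 = 2.4407
n = ln(1.0) / ln(2.4407) = 0.0
Nearest integer order:

0


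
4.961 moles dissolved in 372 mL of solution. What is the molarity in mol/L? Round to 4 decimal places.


Convert volume to liters: V_L = V_mL / 1000.
V_L = 372 / 1000 = 0.372 L
M = n / V_L = 4.961 / 0.372
M = 13.33602151 mol/L, rounded to 4 dp:

13.3360 mol/L


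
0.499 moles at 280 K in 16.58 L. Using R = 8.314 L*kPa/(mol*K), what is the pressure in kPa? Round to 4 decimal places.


PV = nRT, solve for P = nRT / V.
nRT = 0.499 * 8.314 * 280 = 1161.6321
P = 1161.6321 / 16.58
P = 70.0622497 kPa, rounded to 4 dp:

70.0622 kPa


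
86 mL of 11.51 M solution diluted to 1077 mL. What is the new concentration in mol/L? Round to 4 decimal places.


Dilution: M1*V1 = M2*V2, solve for M2.
M2 = M1*V1 / V2
M2 = 11.51 * 86 / 1077
M2 = 989.86 / 1077
M2 = 0.91909006 mol/L, rounded to 4 dp:

0.9191 mol/L


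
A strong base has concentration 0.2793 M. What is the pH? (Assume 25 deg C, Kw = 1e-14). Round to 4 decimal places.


A strong base dissociates completely, so [OH-] equals the given concentration.
pOH = -log10([OH-]) = -log10(0.2793) = 0.553929
pH = 14 - pOH = 14 - 0.553929
pH = 13.446071, rounded to 4 dp:

13.4461


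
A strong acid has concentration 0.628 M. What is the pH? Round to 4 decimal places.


A strong acid dissociates completely, so [H+] equals the given concentration.
pH = -log10([H+]) = -log10(0.628)
pH = 0.20204036, rounded to 4 dp:

0.2020


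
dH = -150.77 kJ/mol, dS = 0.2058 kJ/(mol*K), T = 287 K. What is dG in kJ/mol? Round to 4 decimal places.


Gibbs: dG = dH - T*dS (consistent units, dS already in kJ/(mol*K)).
T*dS = 287 * 0.2058 = 59.0646
dG = -150.77 - (59.0646)
dG = -209.8346 kJ/mol, rounded to 4 dp:

-209.8346 kJ/mol


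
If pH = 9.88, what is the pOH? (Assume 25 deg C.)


At 25 deg C, pH + pOH = 14.
pOH = 14 - pH = 14 - 9.88
pOH = 4.12:

4.12


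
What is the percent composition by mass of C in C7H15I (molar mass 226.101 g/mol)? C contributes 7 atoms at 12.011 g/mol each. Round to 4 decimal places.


pct = 100 * (n_elem * M_elem) / M_total
mass_contribution = 7 * 12.011 = 84.077 g/mol
pct = 100 * 84.077 / 226.101
pct = 37.18559405 %, rounded to 4 dp:

37.1856 %


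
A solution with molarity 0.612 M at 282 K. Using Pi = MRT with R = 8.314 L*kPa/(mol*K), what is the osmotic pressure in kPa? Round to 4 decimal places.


Osmotic pressure (van't Hoff): Pi = M*R*T.
RT = 8.314 * 282 = 2344.548
Pi = 0.612 * 2344.548
Pi = 1434.863376 kPa, rounded to 4 dp:

1434.8634 kPa


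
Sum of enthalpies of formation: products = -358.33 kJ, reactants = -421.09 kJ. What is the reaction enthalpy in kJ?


dH_rxn = sum(dH_f products) - sum(dH_f reactants)
dH_rxn = -358.33 - (-421.09)
dH_rxn = 62.76 kJ:

62.76 kJ


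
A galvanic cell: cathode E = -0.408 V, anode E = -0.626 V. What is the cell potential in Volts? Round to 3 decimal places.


Standard cell potential: E_cell = E_cathode - E_anode.
E_cell = -0.408 - (-0.626)
E_cell = 0.218 V, rounded to 3 dp:

0.218 V


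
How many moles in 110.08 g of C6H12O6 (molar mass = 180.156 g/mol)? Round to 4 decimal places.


n = mass / M
n = 110.08 / 180.156
n = 0.611026 mol, rounded to 4 dp:

0.6110 mol


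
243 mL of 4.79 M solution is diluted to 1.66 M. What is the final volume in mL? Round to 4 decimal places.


Dilution: M1*V1 = M2*V2, solve for V2.
V2 = M1*V1 / M2
V2 = 4.79 * 243 / 1.66
V2 = 1163.97 / 1.66
V2 = 701.18674699 mL, rounded to 4 dp:

701.1867 mL


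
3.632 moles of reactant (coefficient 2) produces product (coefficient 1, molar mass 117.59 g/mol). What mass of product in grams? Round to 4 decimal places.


Use the coefficient ratio to convert reactant moles to product moles, then multiply by the product's molar mass.
moles_P = moles_R * (coeff_P / coeff_R) = 3.632 * (1/2) = 1.816
mass_P = moles_P * M_P = 1.816 * 117.59
mass_P = 213.54344 g, rounded to 4 dp:

213.5434 g


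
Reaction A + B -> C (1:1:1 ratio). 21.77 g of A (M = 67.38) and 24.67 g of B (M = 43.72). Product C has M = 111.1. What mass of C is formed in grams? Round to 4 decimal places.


Find moles of each reactant; the smaller value is the limiting reagent in a 1:1:1 reaction, so moles_C equals moles of the limiter.
n_A = mass_A / M_A = 21.77 / 67.38 = 0.323093 mol
n_B = mass_B / M_B = 24.67 / 43.72 = 0.564273 mol
Limiting reagent: A (smaller), n_limiting = 0.323093 mol
mass_C = n_limiting * M_C = 0.323093 * 111.1
mass_C = 35.8956323 g, rounded to 4 dp:

35.8956 g


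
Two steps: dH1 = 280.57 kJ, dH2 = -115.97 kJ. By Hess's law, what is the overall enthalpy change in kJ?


Hess's law: enthalpy is a state function, so add the step enthalpies.
dH_total = dH1 + dH2 = 280.57 + (-115.97)
dH_total = 164.6 kJ:

164.60 kJ


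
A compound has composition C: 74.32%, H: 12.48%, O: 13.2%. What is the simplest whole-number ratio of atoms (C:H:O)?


Assume 100 g of compound, divide each mass% by atomic mass to get moles, then normalize by the smallest to get a raw atom ratio.
Moles per 100 g: C: 74.32/12.011 = 6.1877, H: 12.48/1.008 = 12.381, O: 13.2/15.999 = 0.8251
Raw ratio (divide by min = 0.8251): C: 7.5, H: 15.006, O: 1.0
Multiply by 2 to clear fractions: C: 14.999 ~= 15, H: 30.013 ~= 30, O: 2.0 ~= 2
Reduce by GCD to get the simplest whole-number ratio:

15:30:2


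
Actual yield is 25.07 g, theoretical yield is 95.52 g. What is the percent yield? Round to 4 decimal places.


% yield = 100 * actual / theoretical
% yield = 100 * 25.07 / 95.52
% yield = 26.2458124 %, rounded to 4 dp:

26.2458 %


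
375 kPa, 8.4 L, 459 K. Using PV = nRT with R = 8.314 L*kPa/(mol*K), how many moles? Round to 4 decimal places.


PV = nRT, solve for n = PV / (RT).
PV = 375 * 8.4 = 3150.0
RT = 8.314 * 459 = 3816.126
n = 3150.0 / 3816.126
n = 0.82544444 mol, rounded to 4 dp:

0.8254 mol


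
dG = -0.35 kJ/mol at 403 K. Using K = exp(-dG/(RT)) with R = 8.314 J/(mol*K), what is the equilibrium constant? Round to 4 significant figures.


dG is in kJ/mol; multiply by 1000 to match R in J/(mol*K).
RT = 8.314 * 403 = 3350.542 J/mol
exponent = -dG*1000 / (RT) = -(-0.35*1000) / 3350.542 = 0.10446071
K = exp(0.10446071)
K = 1.1101118, rounded to 4 significant figures:

1.110


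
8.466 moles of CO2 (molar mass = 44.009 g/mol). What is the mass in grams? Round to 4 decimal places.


mass = n * M
mass = 8.466 * 44.009
mass = 372.580194 g, rounded to 4 dp:

372.5802 g


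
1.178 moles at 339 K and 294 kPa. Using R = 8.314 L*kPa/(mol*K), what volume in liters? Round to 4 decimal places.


PV = nRT, solve for V = nRT / P.
nRT = 1.178 * 8.314 * 339 = 3320.1294
V = 3320.1294 / 294
V = 11.29295714 L, rounded to 4 dp:

11.2930 L


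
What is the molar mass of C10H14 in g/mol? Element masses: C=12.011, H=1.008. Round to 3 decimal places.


M = sum(count * atomic_mass) over atoms.
M = 10*12.011 + 14*1.008
M = 120.11 + 14.112
M = 134.222 g/mol, rounded to 3 dp:

134.222 g/mol


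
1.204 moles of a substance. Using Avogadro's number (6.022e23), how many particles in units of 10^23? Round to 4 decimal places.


N = n * NA, then divide by 1e23 for the requested units.
N / 1e23 = n * 6.022
N / 1e23 = 1.204 * 6.022
N / 1e23 = 7.250488, rounded to 4 dp:

7.2505


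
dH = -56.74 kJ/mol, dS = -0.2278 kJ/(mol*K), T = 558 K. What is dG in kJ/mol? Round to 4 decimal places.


Gibbs: dG = dH - T*dS (consistent units, dS already in kJ/(mol*K)).
T*dS = 558 * -0.2278 = -127.1124
dG = -56.74 - (-127.1124)
dG = 70.3724 kJ/mol, rounded to 4 dp:

70.3724 kJ/mol


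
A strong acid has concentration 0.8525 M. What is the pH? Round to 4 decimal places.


A strong acid dissociates completely, so [H+] equals the given concentration.
pH = -log10([H+]) = -log10(0.8525)
pH = 0.06930561, rounded to 4 dp:

0.0693


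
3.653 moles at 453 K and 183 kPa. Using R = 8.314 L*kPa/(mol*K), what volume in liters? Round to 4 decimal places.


PV = nRT, solve for V = nRT / P.
nRT = 3.653 * 8.314 * 453 = 13758.082
V = 13758.082 / 183
V = 75.18077596 L, rounded to 4 dp:

75.1808 L


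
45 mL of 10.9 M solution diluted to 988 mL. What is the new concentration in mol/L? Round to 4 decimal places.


Dilution: M1*V1 = M2*V2, solve for M2.
M2 = M1*V1 / V2
M2 = 10.9 * 45 / 988
M2 = 490.5 / 988
M2 = 0.49645749 mol/L, rounded to 4 dp:

0.4965 mol/L


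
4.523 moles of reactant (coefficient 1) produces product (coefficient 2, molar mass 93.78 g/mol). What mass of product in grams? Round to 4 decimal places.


Use the coefficient ratio to convert reactant moles to product moles, then multiply by the product's molar mass.
moles_P = moles_R * (coeff_P / coeff_R) = 4.523 * (2/1) = 9.046
mass_P = moles_P * M_P = 9.046 * 93.78
mass_P = 848.33388 g, rounded to 4 dp:

848.3339 g


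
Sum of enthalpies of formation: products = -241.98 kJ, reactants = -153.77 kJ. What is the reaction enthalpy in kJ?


dH_rxn = sum(dH_f products) - sum(dH_f reactants)
dH_rxn = -241.98 - (-153.77)
dH_rxn = -88.21 kJ:

-88.21 kJ


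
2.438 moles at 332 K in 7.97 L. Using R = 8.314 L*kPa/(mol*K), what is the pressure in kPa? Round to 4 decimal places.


PV = nRT, solve for P = nRT / V.
nRT = 2.438 * 8.314 * 332 = 6729.4846
P = 6729.4846 / 7.97
P = 844.3518946 kPa, rounded to 4 dp:

844.3519 kPa


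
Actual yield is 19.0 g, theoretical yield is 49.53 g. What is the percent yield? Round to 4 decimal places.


% yield = 100 * actual / theoretical
% yield = 100 * 19.0 / 49.53
% yield = 38.36058954 %, rounded to 4 dp:

38.3606 %


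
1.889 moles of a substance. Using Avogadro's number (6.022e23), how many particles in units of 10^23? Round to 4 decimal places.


N = n * NA, then divide by 1e23 for the requested units.
N / 1e23 = n * 6.022
N / 1e23 = 1.889 * 6.022
N / 1e23 = 11.375558, rounded to 4 dp:

11.3756


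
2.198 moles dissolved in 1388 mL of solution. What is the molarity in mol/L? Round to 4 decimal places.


Convert volume to liters: V_L = V_mL / 1000.
V_L = 1388 / 1000 = 1.388 L
M = n / V_L = 2.198 / 1.388
M = 1.58357349 mol/L, rounded to 4 dp:

1.5836 mol/L


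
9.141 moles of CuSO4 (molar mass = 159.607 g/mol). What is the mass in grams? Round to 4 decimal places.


mass = n * M
mass = 9.141 * 159.607
mass = 1458.967587 g, rounded to 4 dp:

1458.9676 g


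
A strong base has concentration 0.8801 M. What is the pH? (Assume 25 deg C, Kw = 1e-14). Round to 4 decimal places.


A strong base dissociates completely, so [OH-] equals the given concentration.
pOH = -log10([OH-]) = -log10(0.8801) = 0.055468
pH = 14 - pOH = 14 - 0.055468
pH = 13.944532, rounded to 4 dp:

13.9445


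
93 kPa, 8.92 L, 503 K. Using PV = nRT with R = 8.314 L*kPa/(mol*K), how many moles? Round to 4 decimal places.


PV = nRT, solve for n = PV / (RT).
PV = 93 * 8.92 = 829.56
RT = 8.314 * 503 = 4181.942
n = 829.56 / 4181.942
n = 0.19836717 mol, rounded to 4 dp:

0.1984 mol


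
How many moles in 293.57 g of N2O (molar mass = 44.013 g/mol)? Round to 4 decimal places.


n = mass / M
n = 293.57 / 44.013
n = 6.67007475 mol, rounded to 4 dp:

6.6701 mol


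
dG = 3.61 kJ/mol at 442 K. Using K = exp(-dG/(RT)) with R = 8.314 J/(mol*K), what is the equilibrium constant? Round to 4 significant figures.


dG is in kJ/mol; multiply by 1000 to match R in J/(mol*K).
RT = 8.314 * 442 = 3674.788 J/mol
exponent = -dG*1000 / (RT) = -(3.61*1000) / 3674.788 = -0.9823696
K = exp(-0.9823696)
K = 0.37442281, rounded to 4 significant figures:

0.3744


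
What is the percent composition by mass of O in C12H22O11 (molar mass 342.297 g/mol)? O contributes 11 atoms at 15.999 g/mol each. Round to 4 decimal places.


pct = 100 * (n_elem * M_elem) / M_total
mass_contribution = 11 * 15.999 = 175.989 g/mol
pct = 100 * 175.989 / 342.297
pct = 51.41412282 %, rounded to 4 dp:

51.4141 %


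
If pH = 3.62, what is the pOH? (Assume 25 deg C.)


At 25 deg C, pH + pOH = 14.
pOH = 14 - pH = 14 - 3.62
pOH = 10.38:

10.38


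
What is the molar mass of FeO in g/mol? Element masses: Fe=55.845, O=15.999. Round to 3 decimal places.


M = sum(count * atomic_mass) over atoms.
M = 1*55.845 + 1*15.999
M = 55.845 + 15.999
M = 71.844 g/mol, rounded to 3 dp:

71.844 g/mol


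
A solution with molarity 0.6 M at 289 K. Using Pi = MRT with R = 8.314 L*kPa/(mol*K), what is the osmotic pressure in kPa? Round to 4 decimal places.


Osmotic pressure (van't Hoff): Pi = M*R*T.
RT = 8.314 * 289 = 2402.746
Pi = 0.6 * 2402.746
Pi = 1441.6476 kPa, rounded to 4 dp:

1441.6476 kPa


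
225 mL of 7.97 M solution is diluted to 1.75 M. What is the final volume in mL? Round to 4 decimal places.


Dilution: M1*V1 = M2*V2, solve for V2.
V2 = M1*V1 / M2
V2 = 7.97 * 225 / 1.75
V2 = 1793.25 / 1.75
V2 = 1024.71428571 mL, rounded to 4 dp:

1024.7143 mL


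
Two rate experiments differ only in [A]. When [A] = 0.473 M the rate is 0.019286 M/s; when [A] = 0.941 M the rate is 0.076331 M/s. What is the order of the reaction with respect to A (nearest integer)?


Rate is proportional to [A]^n, so rate2/rate1 = ([A]2/[A]1)^n. Take logs to solve for n.
rate2/rate1 = 0.076331 / 0.019286 = 3.9578
[A]2/[A]1 = 0.941 / 0.473 = 1.9894
n = ln(3.9578) / ln(1.9894) = 2.0
Nearest integer order:

2


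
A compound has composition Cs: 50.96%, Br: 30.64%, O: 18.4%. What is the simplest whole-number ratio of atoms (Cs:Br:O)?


Assume 100 g of compound, divide each mass% by atomic mass to get moles, then normalize by the smallest to get a raw atom ratio.
Moles per 100 g: Cs: 50.96/132.905 = 0.3834, Br: 30.64/79.904 = 0.3835, O: 18.4/15.999 = 1.1501
Raw ratio (divide by min = 0.3834): Cs: 1.0, Br: 1.0, O: 2.999
Multiply by 1 to clear fractions: Cs: 1.0 ~= 1, Br: 1.0 ~= 1, O: 2.999 ~= 3
Reduce by GCD to get the simplest whole-number ratio:

1:1:3


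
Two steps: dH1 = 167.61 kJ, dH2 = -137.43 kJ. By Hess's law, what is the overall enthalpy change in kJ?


Hess's law: enthalpy is a state function, so add the step enthalpies.
dH_total = dH1 + dH2 = 167.61 + (-137.43)
dH_total = 30.18 kJ:

30.18 kJ


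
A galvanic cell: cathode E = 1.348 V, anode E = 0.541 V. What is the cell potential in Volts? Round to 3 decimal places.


Standard cell potential: E_cell = E_cathode - E_anode.
E_cell = 1.348 - (0.541)
E_cell = 0.807 V, rounded to 3 dp:

0.807 V


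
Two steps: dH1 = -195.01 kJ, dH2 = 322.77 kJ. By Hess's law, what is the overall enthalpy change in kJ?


Hess's law: enthalpy is a state function, so add the step enthalpies.
dH_total = dH1 + dH2 = -195.01 + (322.77)
dH_total = 127.76 kJ:

127.76 kJ


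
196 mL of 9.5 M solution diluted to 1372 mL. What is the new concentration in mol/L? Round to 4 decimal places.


Dilution: M1*V1 = M2*V2, solve for M2.
M2 = M1*V1 / V2
M2 = 9.5 * 196 / 1372
M2 = 1862.0 / 1372
M2 = 1.35714286 mol/L, rounded to 4 dp:

1.3571 mol/L


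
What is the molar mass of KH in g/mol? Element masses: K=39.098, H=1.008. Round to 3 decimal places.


M = sum(count * atomic_mass) over atoms.
M = 1*39.098 + 1*1.008
M = 39.098 + 1.008
M = 40.106 g/mol, rounded to 3 dp:

40.106 g/mol


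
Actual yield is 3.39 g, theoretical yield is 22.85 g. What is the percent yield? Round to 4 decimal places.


% yield = 100 * actual / theoretical
% yield = 100 * 3.39 / 22.85
% yield = 14.83588621 %, rounded to 4 dp:

14.8359 %


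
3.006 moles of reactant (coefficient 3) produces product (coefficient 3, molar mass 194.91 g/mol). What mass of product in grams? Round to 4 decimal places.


Use the coefficient ratio to convert reactant moles to product moles, then multiply by the product's molar mass.
moles_P = moles_R * (coeff_P / coeff_R) = 3.006 * (3/3) = 3.006
mass_P = moles_P * M_P = 3.006 * 194.91
mass_P = 585.89946 g, rounded to 4 dp:

585.8995 g


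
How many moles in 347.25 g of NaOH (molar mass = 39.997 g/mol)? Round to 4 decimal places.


n = mass / M
n = 347.25 / 39.997
n = 8.68190114 mol, rounded to 4 dp:

8.6819 mol


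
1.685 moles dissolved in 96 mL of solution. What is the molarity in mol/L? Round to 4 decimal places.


Convert volume to liters: V_L = V_mL / 1000.
V_L = 96 / 1000 = 0.096 L
M = n / V_L = 1.685 / 0.096
M = 17.55208333 mol/L, rounded to 4 dp:

17.5521 mol/L


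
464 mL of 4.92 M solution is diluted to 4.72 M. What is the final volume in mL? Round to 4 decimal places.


Dilution: M1*V1 = M2*V2, solve for V2.
V2 = M1*V1 / M2
V2 = 4.92 * 464 / 4.72
V2 = 2282.88 / 4.72
V2 = 483.66101695 mL, rounded to 4 dp:

483.6610 mL


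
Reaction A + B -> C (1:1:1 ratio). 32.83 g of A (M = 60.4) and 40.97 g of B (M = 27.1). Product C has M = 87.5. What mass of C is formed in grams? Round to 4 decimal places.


Find moles of each reactant; the smaller value is the limiting reagent in a 1:1:1 reaction, so moles_C equals moles of the limiter.
n_A = mass_A / M_A = 32.83 / 60.4 = 0.543543 mol
n_B = mass_B / M_B = 40.97 / 27.1 = 1.511808 mol
Limiting reagent: A (smaller), n_limiting = 0.543543 mol
mass_C = n_limiting * M_C = 0.543543 * 87.5
mass_C = 47.5600125 g, rounded to 4 dp:

47.5600 g


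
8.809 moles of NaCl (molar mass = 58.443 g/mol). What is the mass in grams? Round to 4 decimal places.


mass = n * M
mass = 8.809 * 58.443
mass = 514.824387 g, rounded to 4 dp:

514.8244 g


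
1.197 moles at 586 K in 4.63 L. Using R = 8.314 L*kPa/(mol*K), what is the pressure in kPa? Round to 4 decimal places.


PV = nRT, solve for P = nRT / V.
nRT = 1.197 * 8.314 * 586 = 5831.7888
P = 5831.7888 / 4.63
P = 1259.56561555 kPa, rounded to 4 dp:

1259.5656 kPa


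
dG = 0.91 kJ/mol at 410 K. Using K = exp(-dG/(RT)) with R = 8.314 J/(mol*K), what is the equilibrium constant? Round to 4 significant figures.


dG is in kJ/mol; multiply by 1000 to match R in J/(mol*K).
RT = 8.314 * 410 = 3408.74 J/mol
exponent = -dG*1000 / (RT) = -(0.91*1000) / 3408.74 = -0.26696081
K = exp(-0.26696081)
K = 0.76570308, rounded to 4 significant figures:

0.7657


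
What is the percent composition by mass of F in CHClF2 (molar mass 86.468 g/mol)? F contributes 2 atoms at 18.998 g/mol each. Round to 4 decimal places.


pct = 100 * (n_elem * M_elem) / M_total
mass_contribution = 2 * 18.998 = 37.996 g/mol
pct = 100 * 37.996 / 86.468
pct = 43.94226766 %, rounded to 4 dp:

43.9423 %


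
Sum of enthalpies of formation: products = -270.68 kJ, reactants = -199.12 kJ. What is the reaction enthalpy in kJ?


dH_rxn = sum(dH_f products) - sum(dH_f reactants)
dH_rxn = -270.68 - (-199.12)
dH_rxn = -71.56 kJ:

-71.56 kJ


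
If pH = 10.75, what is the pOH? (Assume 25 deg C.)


At 25 deg C, pH + pOH = 14.
pOH = 14 - pH = 14 - 10.75
pOH = 3.25:

3.25


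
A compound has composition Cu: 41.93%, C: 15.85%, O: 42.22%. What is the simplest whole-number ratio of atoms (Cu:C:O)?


Assume 100 g of compound, divide each mass% by atomic mass to get moles, then normalize by the smallest to get a raw atom ratio.
Moles per 100 g: Cu: 41.93/63.546 = 0.6598, C: 15.85/12.011 = 1.3196, O: 42.22/15.999 = 2.6389
Raw ratio (divide by min = 0.6598): Cu: 1.0, C: 2.0, O: 3.999
Multiply by 1 to clear fractions: Cu: 1.0 ~= 1, C: 2.0 ~= 2, O: 3.999 ~= 4
Reduce by GCD to get the simplest whole-number ratio:

1:2:4


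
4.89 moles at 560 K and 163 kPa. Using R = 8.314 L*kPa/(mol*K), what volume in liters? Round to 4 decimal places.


PV = nRT, solve for V = nRT / P.
nRT = 4.89 * 8.314 * 560 = 22767.0576
V = 22767.0576 / 163
V = 139.6752 L, rounded to 4 dp:

139.6752 L


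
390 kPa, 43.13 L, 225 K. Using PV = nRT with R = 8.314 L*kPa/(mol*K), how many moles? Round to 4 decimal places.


PV = nRT, solve for n = PV / (RT).
PV = 390 * 43.13 = 16820.7
RT = 8.314 * 225 = 1870.65
n = 16820.7 / 1870.65
n = 8.99190121 mol, rounded to 4 dp:

8.9919 mol


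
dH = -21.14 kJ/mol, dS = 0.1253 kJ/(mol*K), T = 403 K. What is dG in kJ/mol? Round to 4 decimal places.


Gibbs: dG = dH - T*dS (consistent units, dS already in kJ/(mol*K)).
T*dS = 403 * 0.1253 = 50.4959
dG = -21.14 - (50.4959)
dG = -71.6359 kJ/mol, rounded to 4 dp:

-71.6359 kJ/mol


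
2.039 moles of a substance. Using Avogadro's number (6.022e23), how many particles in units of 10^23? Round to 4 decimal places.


N = n * NA, then divide by 1e23 for the requested units.
N / 1e23 = n * 6.022
N / 1e23 = 2.039 * 6.022
N / 1e23 = 12.278858, rounded to 4 dp:

12.2789


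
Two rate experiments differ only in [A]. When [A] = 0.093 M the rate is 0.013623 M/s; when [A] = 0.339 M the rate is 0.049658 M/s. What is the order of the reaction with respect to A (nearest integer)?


Rate is proportional to [A]^n, so rate2/rate1 = ([A]2/[A]1)^n. Take logs to solve for n.
rate2/rate1 = 0.049658 / 0.013623 = 3.6452
[A]2/[A]1 = 0.339 / 0.093 = 3.6452
n = ln(3.6452) / ln(3.6452) = 1.0
Nearest integer order:

1


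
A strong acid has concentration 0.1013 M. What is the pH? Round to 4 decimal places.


A strong acid dissociates completely, so [H+] equals the given concentration.
pH = -log10([H+]) = -log10(0.1013)
pH = 0.99439055, rounded to 4 dp:

0.9944


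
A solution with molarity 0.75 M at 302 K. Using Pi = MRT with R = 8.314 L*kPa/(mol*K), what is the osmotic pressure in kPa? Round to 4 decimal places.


Osmotic pressure (van't Hoff): Pi = M*R*T.
RT = 8.314 * 302 = 2510.828
Pi = 0.75 * 2510.828
Pi = 1883.121 kPa, rounded to 4 dp:

1883.1210 kPa


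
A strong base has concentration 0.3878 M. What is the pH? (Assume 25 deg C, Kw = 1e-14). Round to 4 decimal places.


A strong base dissociates completely, so [OH-] equals the given concentration.
pOH = -log10([OH-]) = -log10(0.3878) = 0.411392
pH = 14 - pOH = 14 - 0.411392
pH = 13.588608, rounded to 4 dp:

13.5886


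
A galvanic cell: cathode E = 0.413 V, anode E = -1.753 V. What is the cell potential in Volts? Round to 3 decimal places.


Standard cell potential: E_cell = E_cathode - E_anode.
E_cell = 0.413 - (-1.753)
E_cell = 2.166 V, rounded to 3 dp:

2.166 V


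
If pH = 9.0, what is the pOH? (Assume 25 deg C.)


At 25 deg C, pH + pOH = 14.
pOH = 14 - pH = 14 - 9.0
pOH = 5.0:

5.00


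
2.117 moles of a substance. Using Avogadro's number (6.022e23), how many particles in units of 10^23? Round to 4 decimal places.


N = n * NA, then divide by 1e23 for the requested units.
N / 1e23 = n * 6.022
N / 1e23 = 2.117 * 6.022
N / 1e23 = 12.748574, rounded to 4 dp:

12.7486


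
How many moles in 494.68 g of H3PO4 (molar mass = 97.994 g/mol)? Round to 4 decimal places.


n = mass / M
n = 494.68 / 97.994
n = 5.04806417 mol, rounded to 4 dp:

5.0481 mol


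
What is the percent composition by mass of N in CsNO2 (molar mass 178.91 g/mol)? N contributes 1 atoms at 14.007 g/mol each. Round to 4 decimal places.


pct = 100 * (n_elem * M_elem) / M_total
mass_contribution = 1 * 14.007 = 14.007 g/mol
pct = 100 * 14.007 / 178.91
pct = 7.82907607 %, rounded to 4 dp:

7.8291 %


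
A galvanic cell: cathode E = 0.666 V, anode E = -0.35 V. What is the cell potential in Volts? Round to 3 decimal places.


Standard cell potential: E_cell = E_cathode - E_anode.
E_cell = 0.666 - (-0.35)
E_cell = 1.016 V, rounded to 3 dp:

1.016 V


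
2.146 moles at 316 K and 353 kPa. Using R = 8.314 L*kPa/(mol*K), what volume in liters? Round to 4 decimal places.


PV = nRT, solve for V = nRT / P.
nRT = 2.146 * 8.314 * 316 = 5638.0227
V = 5638.0227 / 353
V = 15.97173569 L, rounded to 4 dp:

15.9717 L


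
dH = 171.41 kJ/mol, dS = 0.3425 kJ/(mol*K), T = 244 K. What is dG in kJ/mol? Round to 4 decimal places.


Gibbs: dG = dH - T*dS (consistent units, dS already in kJ/(mol*K)).
T*dS = 244 * 0.3425 = 83.57
dG = 171.41 - (83.57)
dG = 87.84 kJ/mol, rounded to 4 dp:

87.8400 kJ/mol


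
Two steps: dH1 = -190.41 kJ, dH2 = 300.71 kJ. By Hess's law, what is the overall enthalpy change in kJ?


Hess's law: enthalpy is a state function, so add the step enthalpies.
dH_total = dH1 + dH2 = -190.41 + (300.71)
dH_total = 110.3 kJ:

110.30 kJ


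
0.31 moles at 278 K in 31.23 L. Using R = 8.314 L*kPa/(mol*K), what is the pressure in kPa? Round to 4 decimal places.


PV = nRT, solve for P = nRT / V.
nRT = 0.31 * 8.314 * 278 = 716.5005
P = 716.5005 / 31.23
P = 22.94269933 kPa, rounded to 4 dp:

22.9427 kPa


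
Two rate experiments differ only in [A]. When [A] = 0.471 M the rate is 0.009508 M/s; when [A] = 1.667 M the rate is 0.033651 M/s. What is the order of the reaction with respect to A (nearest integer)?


Rate is proportional to [A]^n, so rate2/rate1 = ([A]2/[A]1)^n. Take logs to solve for n.
rate2/rate1 = 0.033651 / 0.009508 = 3.5392
[A]2/[A]1 = 1.667 / 0.471 = 3.5393
n = ln(3.5392) / ln(3.5393) = 1.0
Nearest integer order:

1


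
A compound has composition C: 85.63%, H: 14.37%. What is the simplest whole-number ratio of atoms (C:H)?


Assume 100 g of compound, divide each mass% by atomic mass to get moles, then normalize by the smallest to get a raw atom ratio.
Moles per 100 g: C: 85.63/12.011 = 7.1293, H: 14.37/1.008 = 14.256
Raw ratio (divide by min = 7.1293): C: 1.0, H: 2.0
Multiply by 1 to clear fractions: C: 1.0 ~= 1, H: 2.0 ~= 2
Reduce by GCD to get the simplest whole-number ratio:

1:2


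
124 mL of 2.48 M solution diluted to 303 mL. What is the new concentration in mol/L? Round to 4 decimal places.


Dilution: M1*V1 = M2*V2, solve for M2.
M2 = M1*V1 / V2
M2 = 2.48 * 124 / 303
M2 = 307.52 / 303
M2 = 1.01491749 mol/L, rounded to 4 dp:

1.0149 mol/L
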